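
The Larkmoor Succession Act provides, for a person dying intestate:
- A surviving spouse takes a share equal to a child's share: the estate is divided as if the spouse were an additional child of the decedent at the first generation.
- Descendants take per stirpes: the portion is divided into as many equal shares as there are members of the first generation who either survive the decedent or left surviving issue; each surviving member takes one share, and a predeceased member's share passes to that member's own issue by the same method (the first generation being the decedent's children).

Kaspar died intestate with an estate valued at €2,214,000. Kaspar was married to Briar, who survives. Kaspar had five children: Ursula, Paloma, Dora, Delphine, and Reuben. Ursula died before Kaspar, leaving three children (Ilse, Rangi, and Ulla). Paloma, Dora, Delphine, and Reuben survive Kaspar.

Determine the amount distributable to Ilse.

The spouse counts as an additional share at the children's level, so there are 6 primary shares of €369,000. Briar takes one such share (€369,000).
The children's combined portion (€1,845,000) is divided into 5 shares of €369,000: Paloma, Dora, Delphine, and Reuben each take €369,000; Ursula's €369,000 share passes to Ursula's issue.
Ursula's share (€369,000) is divided into 3 shares of €123,000: Ilse, Rangi, and Ulla each take €123,000.

Ilse receives €123,000.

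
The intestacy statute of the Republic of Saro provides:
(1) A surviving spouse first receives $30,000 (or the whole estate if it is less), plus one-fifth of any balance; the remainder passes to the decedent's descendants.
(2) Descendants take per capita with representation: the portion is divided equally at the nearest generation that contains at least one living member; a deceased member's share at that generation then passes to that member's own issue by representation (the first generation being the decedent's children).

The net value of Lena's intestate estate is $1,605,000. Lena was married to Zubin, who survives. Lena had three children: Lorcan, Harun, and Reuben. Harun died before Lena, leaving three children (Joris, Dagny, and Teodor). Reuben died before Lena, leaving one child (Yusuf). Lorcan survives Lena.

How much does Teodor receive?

Zubin first takes $30,000, leaving a balance of $1,575,000. Zubin then takes one-fifth of the balance ($315,000), for a total of $345,000. The remaining $1,260,000 passes to the descendants.
The descendants' portion ($1,260,000) is divided into 3 shares of $420,000: Lorcan takes $420,000; Harun's $420,000 share passes to Harun's issue; Reuben's $420,000 share passes to Reuben's issue.
Harun's share ($420,000) is divided into 3 shares of $140,000: Joris, Dagny, and Teodor each take $140,000.
Reuben's share ($420,000) passes entirely to Yusuf.

Teodor receives $140,000.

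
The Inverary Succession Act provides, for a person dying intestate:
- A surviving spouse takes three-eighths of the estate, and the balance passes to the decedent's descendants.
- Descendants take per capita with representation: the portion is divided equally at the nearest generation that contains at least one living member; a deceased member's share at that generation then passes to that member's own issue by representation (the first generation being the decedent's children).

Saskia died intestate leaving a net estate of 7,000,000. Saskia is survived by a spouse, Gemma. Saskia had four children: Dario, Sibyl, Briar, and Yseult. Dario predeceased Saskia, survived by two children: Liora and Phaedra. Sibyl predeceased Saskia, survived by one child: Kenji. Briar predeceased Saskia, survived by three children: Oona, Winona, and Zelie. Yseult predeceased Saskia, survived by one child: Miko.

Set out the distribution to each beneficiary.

Gemma: 2,625,000; Liora: 625,000; Phaedra: 625,000; Kenji: 625,000; Oona: 625,000; Winona: 625,000; Zelie: 625,000; Miko: 625,000

Gemma takes three-eighths of 7,000,000 = 2,625,000. The remaining 4,375,000 passes to the descendants.
No child survives, so the initial division is made at the grandchildren's generation.
The descendants' portion (4,375,000) is divided into 7 shares of 625,000: Liora, Phaedra, Kenji, Oona, Winona, Zelie, and Miko each take 625,000.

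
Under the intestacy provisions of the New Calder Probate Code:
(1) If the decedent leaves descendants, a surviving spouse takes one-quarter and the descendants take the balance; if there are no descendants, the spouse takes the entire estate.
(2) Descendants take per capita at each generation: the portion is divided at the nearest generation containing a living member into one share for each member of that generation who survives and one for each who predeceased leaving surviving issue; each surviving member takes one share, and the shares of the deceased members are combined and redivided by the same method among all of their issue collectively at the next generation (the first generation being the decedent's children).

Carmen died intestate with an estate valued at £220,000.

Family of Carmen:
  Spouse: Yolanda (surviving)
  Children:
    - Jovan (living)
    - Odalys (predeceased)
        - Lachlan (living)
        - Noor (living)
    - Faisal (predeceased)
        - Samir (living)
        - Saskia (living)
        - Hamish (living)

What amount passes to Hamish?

Yolanda takes one-quarter of £220,000 = £55,000. The remaining £165,000 passes to the descendants.
The descendants' portion (£165,000) is divided at the children's generation into 3 shares of £55,000. Jovan takes £55,000. The 2 shares of the deceased (Odalys and Faisal) are combined into a pool of £110,000.
That pool (£110,000) is divided at the grandchildren's generation equally among Lachlan, Noor, Samir, Saskia, and Hamish: £22,000 each.

Hamish receives £22,000.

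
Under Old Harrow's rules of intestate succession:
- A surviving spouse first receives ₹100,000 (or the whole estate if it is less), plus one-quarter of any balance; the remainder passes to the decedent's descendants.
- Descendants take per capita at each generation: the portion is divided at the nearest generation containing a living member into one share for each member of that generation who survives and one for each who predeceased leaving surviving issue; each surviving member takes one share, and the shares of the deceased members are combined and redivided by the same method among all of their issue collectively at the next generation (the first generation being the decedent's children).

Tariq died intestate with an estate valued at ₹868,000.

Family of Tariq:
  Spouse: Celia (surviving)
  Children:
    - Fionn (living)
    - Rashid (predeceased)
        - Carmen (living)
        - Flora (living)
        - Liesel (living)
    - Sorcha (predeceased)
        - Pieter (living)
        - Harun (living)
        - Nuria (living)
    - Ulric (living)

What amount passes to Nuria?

Nuria receives ₹48,000.

Celia first takes ₹100,000, leaving a balance of ₹768,000. Celia then takes one-quarter of the balance (₹192,000), for a total of ₹292,000. The remaining ₹576,000 passes to the descendants.
The descendants' portion (₹576,000) is divided at the children's generation into 4 shares of ₹144,000. Fionn and Ulric each take ₹144,000. The 2 shares of the deceased (Rashid and Sorcha) are combined into a pool of ₹288,000.
That pool (₹288,000) is divided at the grandchildren's generation equally among Carmen, Flora, Liesel, Pieter, Harun, and Nuria: ₹48,000 each.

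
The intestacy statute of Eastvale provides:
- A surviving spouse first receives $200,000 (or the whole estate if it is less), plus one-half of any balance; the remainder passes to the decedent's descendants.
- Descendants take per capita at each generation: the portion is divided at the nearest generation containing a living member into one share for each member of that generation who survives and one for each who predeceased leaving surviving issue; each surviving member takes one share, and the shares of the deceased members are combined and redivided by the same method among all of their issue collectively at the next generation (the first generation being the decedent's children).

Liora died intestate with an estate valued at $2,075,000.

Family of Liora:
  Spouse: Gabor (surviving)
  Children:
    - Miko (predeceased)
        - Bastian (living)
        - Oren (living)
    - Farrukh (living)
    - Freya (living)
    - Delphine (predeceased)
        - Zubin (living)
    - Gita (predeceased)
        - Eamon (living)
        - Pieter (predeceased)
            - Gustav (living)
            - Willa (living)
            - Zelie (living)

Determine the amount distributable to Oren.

Gabor first takes $200,000, leaving a balance of $1,875,000. Gabor then takes one-half of the balance ($937,500), for a total of $1,137,500. The remaining $937,500 passes to the descendants.
The descendants' portion ($937,500) is divided at the children's generation into 5 shares of $187,500. Farrukh and Freya each take $187,500. The 3 shares of the deceased (Miko, Delphine, and Gita) are combined into a pool of $562,500.
That pool ($562,500) is divided at the grandchildren's generation into 5 shares of $112,500. Bastian, Oren, Zubin, and Eamon each take $112,500. The remaining share for the deceased Pieter ($112,500) is carried to the next generation.
That pool ($112,500) is divided at the great-grandchildren's generation equally among Gustav, Willa, and Zelie: $37,500 each.

Oren receives $112,500.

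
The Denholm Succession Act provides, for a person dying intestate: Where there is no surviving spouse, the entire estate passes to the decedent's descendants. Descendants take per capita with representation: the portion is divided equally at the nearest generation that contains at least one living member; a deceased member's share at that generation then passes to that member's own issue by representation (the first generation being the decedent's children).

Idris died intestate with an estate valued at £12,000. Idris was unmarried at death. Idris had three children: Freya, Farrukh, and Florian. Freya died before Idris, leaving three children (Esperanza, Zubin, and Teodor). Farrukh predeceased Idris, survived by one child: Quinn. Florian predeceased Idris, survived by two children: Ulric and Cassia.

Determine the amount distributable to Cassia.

Cassia receives £2,000.

The entire £12,000 passes to the descendants.
No child survives, so the initial division is made at the grandchildren's generation.
That amount (£12,000) is divided into 6 shares of £2,000: Esperanza, Zubin, Teodor, Quinn, Ulric, and Cassia each take £2,000.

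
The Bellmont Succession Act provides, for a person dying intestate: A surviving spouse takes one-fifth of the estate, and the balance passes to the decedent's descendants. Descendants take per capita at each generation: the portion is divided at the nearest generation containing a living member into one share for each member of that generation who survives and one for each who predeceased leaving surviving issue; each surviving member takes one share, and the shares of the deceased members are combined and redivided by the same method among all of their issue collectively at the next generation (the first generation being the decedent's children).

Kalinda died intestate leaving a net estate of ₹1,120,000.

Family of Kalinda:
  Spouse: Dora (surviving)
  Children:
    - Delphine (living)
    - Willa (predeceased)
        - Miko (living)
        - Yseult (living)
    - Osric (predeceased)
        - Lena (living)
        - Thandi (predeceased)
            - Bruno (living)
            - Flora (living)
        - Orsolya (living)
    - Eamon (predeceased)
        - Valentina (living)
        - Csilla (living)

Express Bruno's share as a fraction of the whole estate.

Bruno receives 3/70 of the estate.

Dora takes one-fifth of ₹1,120,000 = ₹224,000. The remaining ₹896,000 passes to the descendants.
The descendants' portion (₹896,000) is divided at the children's generation into 4 shares of ₹224,000. Delphine takes ₹224,000. The 3 shares of the deceased (Willa, Osric, and Eamon) are combined into a pool of ₹672,000.
That pool (₹672,000) is divided at the grandchildren's generation into 7 shares of ₹96,000. Miko, Yseult, Lena, Orsolya, Valentina, and Csilla each take ₹96,000. The remaining share for the deceased Thandi (₹96,000) is carried to the next generation.
That pool (₹96,000) is divided at the great-grandchildren's generation equally among Bruno and Flora: ₹48,000 each.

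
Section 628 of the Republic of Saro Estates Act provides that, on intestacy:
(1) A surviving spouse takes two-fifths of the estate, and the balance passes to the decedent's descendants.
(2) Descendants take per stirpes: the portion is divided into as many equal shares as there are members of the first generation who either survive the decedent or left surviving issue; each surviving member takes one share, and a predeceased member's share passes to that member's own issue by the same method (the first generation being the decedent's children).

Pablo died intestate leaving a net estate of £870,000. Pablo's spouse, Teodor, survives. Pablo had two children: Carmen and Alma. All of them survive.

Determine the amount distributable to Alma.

Alma receives £261,000.

Teodor takes two-fifths of £870,000 = £348,000. The remaining £522,000 passes to the descendants.
The descendants' portion (£522,000) is divided into 2 shares of £261,000: Carmen and Alma each take £261,000.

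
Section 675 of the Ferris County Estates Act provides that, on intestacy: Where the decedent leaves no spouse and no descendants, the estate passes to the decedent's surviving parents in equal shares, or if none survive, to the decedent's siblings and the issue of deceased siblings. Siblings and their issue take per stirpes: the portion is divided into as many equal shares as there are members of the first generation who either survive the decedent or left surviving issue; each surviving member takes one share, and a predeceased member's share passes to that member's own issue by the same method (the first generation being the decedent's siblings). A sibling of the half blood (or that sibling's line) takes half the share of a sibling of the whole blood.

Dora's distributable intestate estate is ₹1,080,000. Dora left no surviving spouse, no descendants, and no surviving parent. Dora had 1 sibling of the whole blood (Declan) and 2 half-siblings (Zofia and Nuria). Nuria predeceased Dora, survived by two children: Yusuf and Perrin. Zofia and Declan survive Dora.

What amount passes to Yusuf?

Yusuf receives ₹135,000.

The entire ₹1,080,000 passes to the siblings and their issue.
Counting each half-blood sibling's line as half a unit, there are 2 units in ₹1,080,000, so one unit is ₹540,000. Whole-blood lines (Declan) take ₹540,000 each; half-blood lines (Zofia and Nuria) take ₹270,000 each.
Nuria's share (₹270,000) is divided into 2 shares of ₹135,000: Yusuf and Perrin each take ₹135,000.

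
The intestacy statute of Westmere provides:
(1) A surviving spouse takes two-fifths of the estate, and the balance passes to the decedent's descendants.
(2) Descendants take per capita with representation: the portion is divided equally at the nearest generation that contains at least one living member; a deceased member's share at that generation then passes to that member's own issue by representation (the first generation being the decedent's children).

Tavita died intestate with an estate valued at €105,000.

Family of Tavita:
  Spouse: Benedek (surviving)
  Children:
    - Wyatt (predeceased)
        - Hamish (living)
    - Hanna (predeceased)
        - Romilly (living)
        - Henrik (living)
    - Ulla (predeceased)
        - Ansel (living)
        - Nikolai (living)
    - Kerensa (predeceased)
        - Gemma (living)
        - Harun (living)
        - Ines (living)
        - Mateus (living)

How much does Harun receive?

Benedek takes two-fifths of €105,000 = €42,000. The remaining €63,000 passes to the descendants.
No child survives, so the initial division is made at the grandchildren's generation.
The descendants' portion (€63,000) is divided into 9 shares of €7,000: Hamish, Romilly, Henrik, Ansel, Nikolai, Gemma, Harun, Ines, and Mateus each take €7,000.

Harun receives €7,000.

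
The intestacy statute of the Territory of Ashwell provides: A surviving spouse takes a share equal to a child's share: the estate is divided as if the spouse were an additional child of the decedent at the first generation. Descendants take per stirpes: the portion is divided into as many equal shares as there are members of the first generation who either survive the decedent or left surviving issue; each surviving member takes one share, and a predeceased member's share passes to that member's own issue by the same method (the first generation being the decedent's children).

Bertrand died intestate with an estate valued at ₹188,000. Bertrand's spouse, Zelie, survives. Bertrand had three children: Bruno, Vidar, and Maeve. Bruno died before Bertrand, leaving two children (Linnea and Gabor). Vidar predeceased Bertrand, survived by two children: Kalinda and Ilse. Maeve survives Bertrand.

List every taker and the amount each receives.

The spouse counts as an additional share at the children's level, so there are 4 primary shares of ₹47,000. Zelie takes one such share (₹47,000).
The children's combined portion (₹141,000) is divided into 3 shares of ₹47,000: Maeve takes ₹47,000; Bruno's ₹47,000 share passes to Bruno's issue; Vidar's ₹47,000 share passes to Vidar's issue.
Bruno's share (₹47,000) is divided into 2 shares of ₹23,500: Linnea and Gabor each take ₹23,500.
Vidar's share (₹47,000) is divided into 2 shares of ₹23,500: Kalinda and Ilse each take ₹23,500.

Zelie: ₹47,000; Linnea: ₹23,500; Gabor: ₹23,500; Kalinda: ₹23,500; Ilse: ₹23,500; Maeve: ₹47,000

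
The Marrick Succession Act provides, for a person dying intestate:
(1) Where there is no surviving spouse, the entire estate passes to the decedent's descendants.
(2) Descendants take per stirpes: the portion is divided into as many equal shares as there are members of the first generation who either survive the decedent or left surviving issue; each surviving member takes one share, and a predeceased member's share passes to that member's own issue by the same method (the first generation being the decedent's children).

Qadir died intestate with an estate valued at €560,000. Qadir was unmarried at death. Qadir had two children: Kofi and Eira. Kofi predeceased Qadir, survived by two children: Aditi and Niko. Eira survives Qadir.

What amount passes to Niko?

Niko receives €140,000.

The entire €560,000 passes to the descendants.
That amount (€560,000) is divided into 2 shares of €280,000: Eira takes €280,000; Kofi's €280,000 share passes to Kofi's issue.
Kofi's share (€280,000) is divided into 2 shares of €140,000: Aditi and Niko each take €140,000.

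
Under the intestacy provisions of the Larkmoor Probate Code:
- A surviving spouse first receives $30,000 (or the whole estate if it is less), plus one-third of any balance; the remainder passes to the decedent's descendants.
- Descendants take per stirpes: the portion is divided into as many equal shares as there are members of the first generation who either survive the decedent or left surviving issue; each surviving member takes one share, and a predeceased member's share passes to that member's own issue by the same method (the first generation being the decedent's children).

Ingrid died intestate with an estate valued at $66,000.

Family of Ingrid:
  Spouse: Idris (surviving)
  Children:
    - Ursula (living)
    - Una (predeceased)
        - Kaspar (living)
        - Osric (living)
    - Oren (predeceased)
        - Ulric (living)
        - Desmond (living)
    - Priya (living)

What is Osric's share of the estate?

Osric receives $3,000.

Idris first takes $30,000, leaving a balance of $36,000. Idris then takes one-third of the balance ($12,000), for a total of $42,000. The remaining $24,000 passes to the descendants.
The descendants' portion ($24,000) is divided into 4 shares of $6,000: Ursula and Priya each take $6,000; Una's $6,000 share passes to Una's issue; Oren's $6,000 share passes to Oren's issue.
Una's share ($6,000) is divided into 2 shares of $3,000: Kaspar and Osric each take $3,000.
Oren's share ($6,000) is divided into 2 shares of $3,000: Ulric and Desmond each take $3,000.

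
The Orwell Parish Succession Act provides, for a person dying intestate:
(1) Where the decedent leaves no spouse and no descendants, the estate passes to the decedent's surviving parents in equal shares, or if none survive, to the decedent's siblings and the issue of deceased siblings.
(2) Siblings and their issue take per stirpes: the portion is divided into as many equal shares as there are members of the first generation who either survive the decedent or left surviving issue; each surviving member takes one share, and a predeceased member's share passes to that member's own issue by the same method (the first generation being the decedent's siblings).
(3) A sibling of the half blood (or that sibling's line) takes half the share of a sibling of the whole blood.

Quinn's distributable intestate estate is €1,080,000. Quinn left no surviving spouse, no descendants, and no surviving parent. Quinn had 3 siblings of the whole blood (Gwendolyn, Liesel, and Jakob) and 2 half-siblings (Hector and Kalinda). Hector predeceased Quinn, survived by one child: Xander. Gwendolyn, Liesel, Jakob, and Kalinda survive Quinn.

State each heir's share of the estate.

Gwendolyn: €270,000; Xander: €135,000; Liesel: €270,000; Jakob: €270,000; Kalinda: €135,000

The entire €1,080,000 passes to the siblings and their issue.
Counting each half-blood sibling's line as half a unit, there are 4 units in €1,080,000, so one unit is €270,000. Whole-blood lines (Gwendolyn, Liesel, and Jakob) take €270,000 each; half-blood lines (Hector and Kalinda) take €135,000 each.
Hector's share (€135,000) passes entirely to Xander.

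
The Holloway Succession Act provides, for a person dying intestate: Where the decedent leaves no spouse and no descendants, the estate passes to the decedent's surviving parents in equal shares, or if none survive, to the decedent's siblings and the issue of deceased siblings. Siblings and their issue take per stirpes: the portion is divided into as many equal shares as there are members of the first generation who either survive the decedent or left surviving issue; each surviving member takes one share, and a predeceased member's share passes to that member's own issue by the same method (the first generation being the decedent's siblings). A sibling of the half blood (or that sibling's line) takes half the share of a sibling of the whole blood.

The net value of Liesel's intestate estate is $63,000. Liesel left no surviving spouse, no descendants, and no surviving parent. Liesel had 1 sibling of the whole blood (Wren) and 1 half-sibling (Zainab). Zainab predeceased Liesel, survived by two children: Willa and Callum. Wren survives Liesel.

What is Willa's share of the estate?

The entire $63,000 passes to the siblings and their issue.
Counting each half-blood sibling's line as half a unit, there are 3/2 units in $63,000, so one unit is $42,000. Whole-blood lines (Wren) take $42,000 each; half-blood lines (Zainab) take $21,000 each.
Zainab's share ($21,000) is divided into 2 shares of $10,500: Willa and Callum each take $10,500.

Willa receives $10,500.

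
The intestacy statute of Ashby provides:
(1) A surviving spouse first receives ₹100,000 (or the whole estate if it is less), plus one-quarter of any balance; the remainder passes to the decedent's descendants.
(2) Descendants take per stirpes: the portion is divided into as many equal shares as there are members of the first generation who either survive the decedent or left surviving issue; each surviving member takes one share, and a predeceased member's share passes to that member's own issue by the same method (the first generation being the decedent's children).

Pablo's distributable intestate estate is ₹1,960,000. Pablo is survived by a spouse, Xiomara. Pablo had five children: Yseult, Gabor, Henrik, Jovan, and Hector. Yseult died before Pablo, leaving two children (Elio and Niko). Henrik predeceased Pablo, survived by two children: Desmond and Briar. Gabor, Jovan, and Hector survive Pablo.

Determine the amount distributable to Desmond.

Xiomara first takes ₹100,000, leaving a balance of ₹1,860,000. Xiomara then takes one-quarter of the balance (₹465,000), for a total of ₹565,000. The remaining ₹1,395,000 passes to the descendants.
The descendants' portion (₹1,395,000) is divided into 5 shares of ₹279,000: Gabor, Jovan, and Hector each take ₹279,000; Yseult's ₹279,000 share passes to Yseult's issue; Henrik's ₹279,000 share passes to Henrik's issue.
Yseult's share (₹279,000) is divided into 2 shares of ₹139,500: Elio and Niko each take ₹139,500.
Henrik's share (₹279,000) is divided into 2 shares of ₹139,500: Desmond and Briar each take ₹139,500.

Desmond receives ₹139,500.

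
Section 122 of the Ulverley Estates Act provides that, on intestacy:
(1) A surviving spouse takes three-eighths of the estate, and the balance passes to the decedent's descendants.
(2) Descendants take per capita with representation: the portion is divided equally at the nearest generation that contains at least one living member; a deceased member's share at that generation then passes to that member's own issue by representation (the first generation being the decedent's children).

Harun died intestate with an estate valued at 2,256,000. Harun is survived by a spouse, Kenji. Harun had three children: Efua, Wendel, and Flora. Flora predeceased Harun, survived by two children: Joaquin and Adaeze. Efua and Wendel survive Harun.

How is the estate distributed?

Kenji takes three-eighths of 2,256,000 = 846,000. The remaining 1,410,000 passes to the descendants.
The descendants' portion (1,410,000) is divided into 3 shares of 470,000: Efua and Wendel each take 470,000; Flora's 470,000 share passes to Flora's issue.
Flora's share (470,000) is divided into 2 shares of 235,000: Joaquin and Adaeze each take 235,000.

Kenji: 846,000; Efua: 470,000; Wendel: 470,000; Joaquin: 235,000; Adaeze: 235,000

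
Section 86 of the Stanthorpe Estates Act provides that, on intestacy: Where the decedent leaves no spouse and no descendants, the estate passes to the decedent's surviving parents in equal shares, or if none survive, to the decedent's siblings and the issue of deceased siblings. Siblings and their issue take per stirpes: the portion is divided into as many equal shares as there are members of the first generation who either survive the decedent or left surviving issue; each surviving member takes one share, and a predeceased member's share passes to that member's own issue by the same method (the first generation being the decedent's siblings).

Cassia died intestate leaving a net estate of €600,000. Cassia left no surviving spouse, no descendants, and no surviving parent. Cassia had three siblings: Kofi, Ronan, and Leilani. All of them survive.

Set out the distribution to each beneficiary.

Kofi: €200,000; Ronan: €200,000; Leilani: €200,000

The entire €600,000 passes to the siblings and their issue.
That amount (€600,000) is divided into 3 shares of €200,000: Kofi, Ronan, and Leilani each take €200,000.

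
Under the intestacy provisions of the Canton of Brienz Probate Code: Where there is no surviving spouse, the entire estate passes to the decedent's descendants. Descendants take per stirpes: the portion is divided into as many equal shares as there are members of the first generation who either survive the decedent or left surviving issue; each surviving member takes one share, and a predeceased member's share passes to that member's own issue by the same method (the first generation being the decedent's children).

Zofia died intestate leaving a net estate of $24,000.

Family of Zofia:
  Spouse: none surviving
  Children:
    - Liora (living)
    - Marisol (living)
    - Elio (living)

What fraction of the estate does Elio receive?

Elio receives 1/3 of the estate.

The entire $24,000 passes to the descendants.
That amount ($24,000) is divided into 3 shares of $8,000: Liora, Marisol, and Elio each take $8,000.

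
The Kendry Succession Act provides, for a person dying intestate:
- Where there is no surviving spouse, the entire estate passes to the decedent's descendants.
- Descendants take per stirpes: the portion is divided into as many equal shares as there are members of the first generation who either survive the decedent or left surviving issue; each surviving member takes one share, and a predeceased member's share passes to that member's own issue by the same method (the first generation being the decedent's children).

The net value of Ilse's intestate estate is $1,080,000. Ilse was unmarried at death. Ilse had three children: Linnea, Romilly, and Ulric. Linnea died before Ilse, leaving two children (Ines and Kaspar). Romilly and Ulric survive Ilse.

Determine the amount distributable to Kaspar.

Kaspar receives $180,000.

The entire $1,080,000 passes to the descendants.
That amount ($1,080,000) is divided into 3 shares of $360,000: Romilly and Ulric each take $360,000; Linnea's $360,000 share passes to Linnea's issue.
Linnea's share ($360,000) is divided into 2 shares of $180,000: Ines and Kaspar each take $180,000.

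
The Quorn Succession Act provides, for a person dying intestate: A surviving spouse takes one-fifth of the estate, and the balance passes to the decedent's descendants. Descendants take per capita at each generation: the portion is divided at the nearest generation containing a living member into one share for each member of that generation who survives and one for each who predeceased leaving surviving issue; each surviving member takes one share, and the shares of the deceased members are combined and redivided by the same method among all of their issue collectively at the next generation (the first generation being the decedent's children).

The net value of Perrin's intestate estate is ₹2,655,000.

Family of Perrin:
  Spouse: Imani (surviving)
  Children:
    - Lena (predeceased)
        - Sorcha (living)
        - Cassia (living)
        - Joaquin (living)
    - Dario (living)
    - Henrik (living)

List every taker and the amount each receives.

Imani: ₹531,000; Sorcha: ₹236,000; Cassia: ₹236,000; Joaquin: ₹236,000; Dario: ₹708,000; Henrik: ₹708,000

Imani takes one-fifth of ₹2,655,000 = ₹531,000. The remaining ₹2,124,000 passes to the descendants.
The descendants' portion (₹2,124,000) is divided at the children's generation into 3 shares of ₹708,000. Dario and Henrik each take ₹708,000. The remaining share for the deceased Lena (₹708,000) is carried to the next generation.
That pool (₹708,000) is divided at the grandchildren's generation equally among Sorcha, Cassia, and Joaquin: ₹236,000 each.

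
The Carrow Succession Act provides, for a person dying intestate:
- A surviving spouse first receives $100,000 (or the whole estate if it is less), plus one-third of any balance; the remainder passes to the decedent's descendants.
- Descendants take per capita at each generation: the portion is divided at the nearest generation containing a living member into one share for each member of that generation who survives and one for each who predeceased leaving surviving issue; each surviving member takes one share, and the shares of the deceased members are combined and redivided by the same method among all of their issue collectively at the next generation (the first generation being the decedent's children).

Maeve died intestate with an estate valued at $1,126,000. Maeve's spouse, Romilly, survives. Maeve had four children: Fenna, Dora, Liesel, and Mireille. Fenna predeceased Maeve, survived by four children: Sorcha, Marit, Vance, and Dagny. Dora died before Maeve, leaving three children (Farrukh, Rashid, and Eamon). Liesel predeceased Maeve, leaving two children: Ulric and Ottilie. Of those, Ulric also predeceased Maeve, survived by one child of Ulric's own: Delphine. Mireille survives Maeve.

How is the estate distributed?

Romilly: $442,000; Sorcha: $57,000; Marit: $57,000; Vance: $57,000; Dagny: $57,000; Farrukh: $57,000; Rashid: $57,000; Eamon: $57,000; Delphine: $57,000; Ottilie: $57,000; Mireille: $171,000

Romilly first takes $100,000, leaving a balance of $1,026,000. Romilly then takes one-third of the balance ($342,000), for a total of $442,000. The remaining $684,000 passes to the descendants.
The descendants' portion ($684,000) is divided at the children's generation into 4 shares of $171,000. Mireille takes $171,000. The 3 shares of the deceased (Fenna, Dora, and Liesel) are combined into a pool of $513,000.
That pool ($513,000) is divided at the grandchildren's generation into 9 shares of $57,000. Sorcha, Marit, Vance, Dagny, Farrukh, Rashid, Eamon, and Ottilie each take $57,000. The remaining share for the deceased Ulric ($57,000) is carried to the next generation.
That pool ($57,000) passes entirely to Delphine, the sole taker at the great-grandchildren's generation.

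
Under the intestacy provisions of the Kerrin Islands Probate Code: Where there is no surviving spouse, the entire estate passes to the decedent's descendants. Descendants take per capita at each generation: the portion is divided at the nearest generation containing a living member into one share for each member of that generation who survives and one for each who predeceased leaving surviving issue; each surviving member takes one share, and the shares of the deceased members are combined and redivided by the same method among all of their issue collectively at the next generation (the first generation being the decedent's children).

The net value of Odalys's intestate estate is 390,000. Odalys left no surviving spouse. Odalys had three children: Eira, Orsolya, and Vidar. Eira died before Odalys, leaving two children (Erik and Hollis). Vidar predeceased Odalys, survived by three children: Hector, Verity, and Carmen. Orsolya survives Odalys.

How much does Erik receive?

The entire 390,000 passes to the descendants.
That amount (390,000) is divided at the children's generation into 3 shares of 130,000. Orsolya takes 130,000. The 2 shares of the deceased (Eira and Vidar) are combined into a pool of 260,000.
That pool (260,000) is divided at the grandchildren's generation equally among Erik, Hollis, Hector, Verity, and Carmen: 52,000 each.

Erik receives 52,000.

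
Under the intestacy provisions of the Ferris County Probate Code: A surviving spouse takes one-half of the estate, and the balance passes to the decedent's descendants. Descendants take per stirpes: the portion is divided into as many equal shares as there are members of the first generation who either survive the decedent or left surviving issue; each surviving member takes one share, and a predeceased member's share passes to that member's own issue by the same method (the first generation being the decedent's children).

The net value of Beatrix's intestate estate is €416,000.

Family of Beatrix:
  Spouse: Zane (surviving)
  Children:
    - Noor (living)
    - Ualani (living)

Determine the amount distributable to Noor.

Noor receives €104,000.

Zane takes one-half of €416,000 = €208,000. The remaining €208,000 passes to the descendants.
The descendants' portion (€208,000) is divided into 2 shares of €104,000: Noor and Ualani each take €104,000.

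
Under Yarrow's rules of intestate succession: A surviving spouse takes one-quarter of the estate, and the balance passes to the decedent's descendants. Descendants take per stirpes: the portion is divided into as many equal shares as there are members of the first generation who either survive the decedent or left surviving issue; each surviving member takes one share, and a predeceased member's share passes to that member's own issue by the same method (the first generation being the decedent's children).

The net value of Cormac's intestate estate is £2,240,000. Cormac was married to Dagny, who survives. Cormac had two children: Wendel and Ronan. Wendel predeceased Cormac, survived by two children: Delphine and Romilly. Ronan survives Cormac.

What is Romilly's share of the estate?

Dagny takes one-quarter of £2,240,000 = £560,000. The remaining £1,680,000 passes to the descendants.
The descendants' portion (£1,680,000) is divided into 2 shares of £840,000: Ronan takes £840,000; Wendel's £840,000 share passes to Wendel's issue.
Wendel's share (£840,000) is divided into 2 shares of £420,000: Delphine and Romilly each take £420,000.

Romilly receives £420,000.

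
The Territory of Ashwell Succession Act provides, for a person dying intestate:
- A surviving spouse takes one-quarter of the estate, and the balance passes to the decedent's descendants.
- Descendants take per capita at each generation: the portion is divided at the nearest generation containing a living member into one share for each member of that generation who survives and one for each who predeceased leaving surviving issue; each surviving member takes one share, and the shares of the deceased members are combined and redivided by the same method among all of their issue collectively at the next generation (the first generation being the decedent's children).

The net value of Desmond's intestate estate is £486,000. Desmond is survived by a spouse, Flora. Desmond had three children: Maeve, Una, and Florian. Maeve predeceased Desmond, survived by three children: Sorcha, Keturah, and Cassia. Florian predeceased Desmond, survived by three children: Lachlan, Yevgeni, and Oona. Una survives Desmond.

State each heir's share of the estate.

Flora: £121,500; Sorcha: £40,500; Keturah: £40,500; Cassia: £40,500; Una: £121,500; Lachlan: £40,500; Yevgeni: £40,500; Oona: £40,500

Flora takes one-quarter of £486,000 = £121,500. The remaining £364,500 passes to the descendants.
The descendants' portion (£364,500) is divided at the children's generation into 3 shares of £121,500. Una takes £121,500. The 2 shares of the deceased (Maeve and Florian) are combined into a pool of £243,000.
That pool (£243,000) is divided at the grandchildren's generation equally among Sorcha, Keturah, Cassia, Lachlan, Yevgeni, and Oona: £40,500 each.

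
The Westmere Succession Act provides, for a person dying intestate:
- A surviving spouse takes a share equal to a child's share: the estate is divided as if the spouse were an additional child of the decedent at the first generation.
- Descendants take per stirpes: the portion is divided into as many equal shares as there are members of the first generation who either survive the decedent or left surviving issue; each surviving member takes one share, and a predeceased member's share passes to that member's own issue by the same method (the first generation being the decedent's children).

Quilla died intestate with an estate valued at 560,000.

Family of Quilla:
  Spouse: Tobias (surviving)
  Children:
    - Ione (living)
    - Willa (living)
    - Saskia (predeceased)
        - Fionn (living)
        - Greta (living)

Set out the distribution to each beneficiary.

Tobias: 140,000; Ione: 140,000; Willa: 140,000; Fionn: 70,000; Greta: 70,000

The spouse counts as an additional share at the children's level, so there are 4 primary shares of 140,000. Tobias takes one such share (140,000).
The children's combined portion (420,000) is divided into 3 shares of 140,000: Ione and Willa each take 140,000; Saskia's 140,000 share passes to Saskia's issue.
Saskia's share (140,000) is divided into 2 shares of 70,000: Fionn and Greta each take 70,000.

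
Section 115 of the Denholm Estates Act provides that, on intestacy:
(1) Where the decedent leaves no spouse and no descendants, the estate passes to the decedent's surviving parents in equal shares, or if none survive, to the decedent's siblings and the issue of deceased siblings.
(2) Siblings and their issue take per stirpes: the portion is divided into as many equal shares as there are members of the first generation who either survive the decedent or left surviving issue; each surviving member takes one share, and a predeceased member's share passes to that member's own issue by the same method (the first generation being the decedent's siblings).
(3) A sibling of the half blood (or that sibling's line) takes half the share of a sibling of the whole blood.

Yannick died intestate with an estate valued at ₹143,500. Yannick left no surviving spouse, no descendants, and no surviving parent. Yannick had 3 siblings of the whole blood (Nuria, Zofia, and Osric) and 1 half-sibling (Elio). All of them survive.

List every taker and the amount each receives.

Nuria: ₹41,000; Zofia: ₹41,000; Elio: ₹20,500; Osric: ₹41,000

The entire ₹143,500 passes to the siblings and their issue.
Counting each half-blood sibling's line as half a unit, there are 7/2 units in ₹143,500, so one unit is ₹41,000. Whole-blood lines (Nuria, Zofia, and Osric) take ₹41,000 each; half-blood lines (Elio) take ₹20,500 each.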